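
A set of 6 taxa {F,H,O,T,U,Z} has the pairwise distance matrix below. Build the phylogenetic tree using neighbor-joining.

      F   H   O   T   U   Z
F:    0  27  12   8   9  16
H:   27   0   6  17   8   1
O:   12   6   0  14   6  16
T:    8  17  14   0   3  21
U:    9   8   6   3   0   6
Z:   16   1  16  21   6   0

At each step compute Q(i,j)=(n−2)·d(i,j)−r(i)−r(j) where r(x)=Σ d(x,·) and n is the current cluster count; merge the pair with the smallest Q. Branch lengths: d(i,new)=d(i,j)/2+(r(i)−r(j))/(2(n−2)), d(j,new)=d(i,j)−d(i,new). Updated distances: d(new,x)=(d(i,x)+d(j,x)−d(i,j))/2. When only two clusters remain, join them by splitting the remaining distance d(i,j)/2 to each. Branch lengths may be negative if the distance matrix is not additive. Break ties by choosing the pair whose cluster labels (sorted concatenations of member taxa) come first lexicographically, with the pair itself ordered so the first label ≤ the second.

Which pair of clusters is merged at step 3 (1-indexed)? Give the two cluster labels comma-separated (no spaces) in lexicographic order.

step 1: merge (H,Z) at d=1, Q=-115; branch lengths H→3/8, Z→5/8; new cluster HZ
  updated: d(F,HZ)=21, d(HZ,O)=21/2, d(HZ,T)=37/2, d(HZ,U)=13/2
step 2: merge (F,T) at d=8, Q=-139/2; branch lengths F→61/12, T→35/12; new cluster FT
  updated: d(FT,HZ)=63/4, d(FT,O)=9, d(FT,U)=2
step 3: merge (FT,U) at d=2, Q=-149/4; branch lengths FT→65/16, U→-33/16; new cluster FTU
  updated: d(FTU,HZ)=81/8, d(FTU,O)=13/2
step 4: merge (FTU,HZ) at d=81/8, Q=-217/8; branch lengths FTU→49/16, HZ→113/16; new cluster FHTUZ
  updated: d(FHTUZ,O)=55/16
step 5: merge (FHTUZ,O) at d=55/16; branch lengths FHTUZ→55/32, O→55/32; new cluster FHOTUZ
final tree: ((((F:61/12,T:35/12):65/16,U:-33/16):49/16,(H:3/8,Z:5/8):113/16):55/32,O:55/32)
total length: 393/16

FT,U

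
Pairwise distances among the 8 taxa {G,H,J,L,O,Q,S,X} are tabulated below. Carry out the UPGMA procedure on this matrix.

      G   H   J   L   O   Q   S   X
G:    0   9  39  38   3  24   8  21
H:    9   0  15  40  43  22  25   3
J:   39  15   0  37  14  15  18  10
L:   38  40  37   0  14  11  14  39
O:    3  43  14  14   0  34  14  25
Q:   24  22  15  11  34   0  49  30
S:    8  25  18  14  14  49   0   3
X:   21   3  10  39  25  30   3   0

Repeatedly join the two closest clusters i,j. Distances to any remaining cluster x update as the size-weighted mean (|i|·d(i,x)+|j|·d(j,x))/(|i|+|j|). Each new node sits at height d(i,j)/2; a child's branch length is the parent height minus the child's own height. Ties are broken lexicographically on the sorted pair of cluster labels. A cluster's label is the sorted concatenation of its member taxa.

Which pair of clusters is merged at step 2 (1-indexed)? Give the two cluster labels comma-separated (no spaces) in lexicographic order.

H,X

step 1: merge (G,O) at d=3; branch lengths G→3/2, O→3/2; new cluster GO
  updated: d(GO,H)=26, d(GO,J)=53/2, d(GO,L)=26, d(GO,Q)=29, d(GO,S)=11, d(GO,X)=23
step 2: merge (H,X) at d=3; branch lengths H→3/2, X→3/2; new cluster HX
  updated: d(GO,HX)=49/2, d(HX,J)=25/2, d(HX,L)=79/2, d(HX,Q)=26, d(HX,S)=14
step 3: merge (GO,S) at d=11; branch lengths GO→4, S→11/2; new cluster GOS
  updated: d(GOS,HX)=21, d(GOS,J)=71/3, d(GOS,L)=22, d(GOS,Q)=107/3
step 4: merge (L,Q) at d=11; branch lengths L→11/2, Q→11/2; new cluster LQ
  updated: d(GOS,LQ)=173/6, d(HX,LQ)=131/4, d(J,LQ)=26
step 5: merge (HX,J) at d=25/2; branch lengths HX→19/4, J→25/4; new cluster HJX
  updated: d(GOS,HJX)=197/9, d(HJX,LQ)=61/2
step 6: merge (GOS,HJX) at d=197/9; branch lengths GOS→49/9, HJX→169/36; new cluster GHJOSX
  updated: d(GHJOSX,LQ)=89/3
step 7: merge (GHJOSX,LQ) at d=89/3; branch lengths GHJOSX→35/9, LQ→28/3; new cluster GHJLOQSX
final tree: ((((G:3/2,O:3/2):4,S:11/2):49/9,((H:3/2,X:3/2):19/4,J:25/4):169/36):35/9,(L:11/2,Q:11/2):28/3)
total length: 2191/36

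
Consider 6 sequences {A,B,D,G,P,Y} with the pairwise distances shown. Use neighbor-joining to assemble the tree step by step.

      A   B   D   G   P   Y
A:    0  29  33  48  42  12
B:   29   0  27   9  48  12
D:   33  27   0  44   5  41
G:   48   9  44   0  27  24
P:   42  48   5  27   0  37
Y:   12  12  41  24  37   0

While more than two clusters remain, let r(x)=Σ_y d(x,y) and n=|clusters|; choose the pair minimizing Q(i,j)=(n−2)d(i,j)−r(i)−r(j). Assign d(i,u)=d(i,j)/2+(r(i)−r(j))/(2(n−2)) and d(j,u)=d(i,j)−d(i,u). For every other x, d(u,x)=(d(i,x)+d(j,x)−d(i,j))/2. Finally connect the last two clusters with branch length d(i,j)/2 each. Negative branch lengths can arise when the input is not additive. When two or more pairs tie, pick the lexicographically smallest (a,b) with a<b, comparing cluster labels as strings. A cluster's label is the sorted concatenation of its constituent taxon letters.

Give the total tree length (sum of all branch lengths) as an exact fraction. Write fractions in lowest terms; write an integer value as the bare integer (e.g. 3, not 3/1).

iteration 1: select D,P (d=5, Q=-289); attach at lengths (11/8, 29/8); label the merged cluster DP
  updated: d(A,DP)=35, d(B,DP)=35, d(DP,G)=33, d(DP,Y)=73/2
iteration 2: select A,Y (d=12, Q=-345/2); attach at lengths (151/12, -7/12); label the merged cluster AY
  updated: d(AY,B)=29/2, d(AY,DP)=119/4, d(AY,G)=30
iteration 3: select AY,DP (d=119/4, Q=-225/2); attach at lengths (9, 83/4); label the merged cluster ADPY
  updated: d(ADPY,B)=79/8, d(ADPY,G)=133/8
iteration 4: select ADPY,B (d=79/8, Q=-71/2); attach at lengths (35/4, 9/8); label the merged cluster ABDPY
  updated: d(ABDPY,G)=63/8
iteration 5: select ABDPY,G (d=63/8); attach at lengths (63/16, 63/16); label the merged cluster ABDGPY
final tree: ((((A:151/12,Y:-7/12):9,(D:11/8,P:29/8):83/4):35/4,B:9/8):63/16,G:63/16)
total length: 129/2

129/2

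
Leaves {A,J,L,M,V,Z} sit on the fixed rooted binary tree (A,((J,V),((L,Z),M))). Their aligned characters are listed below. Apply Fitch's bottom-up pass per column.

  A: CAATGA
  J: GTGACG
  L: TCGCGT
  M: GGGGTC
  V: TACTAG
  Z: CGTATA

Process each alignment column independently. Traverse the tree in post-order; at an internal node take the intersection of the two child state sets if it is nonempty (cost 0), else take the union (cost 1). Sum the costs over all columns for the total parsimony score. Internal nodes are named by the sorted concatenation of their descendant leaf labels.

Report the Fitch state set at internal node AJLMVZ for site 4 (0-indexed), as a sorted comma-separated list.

A,C,G,T

site 0, node JV: J={G} ∪ V={T} → {G,T} (+1)
site 0, node LZ: L={T} ∪ Z={C} → {C,T} (+1)
site 0, node LMZ: LZ={C,T} ∪ M={G} → {C,G,T} (+1)
site 0, node JLMVZ: JV={G,T} ∩ LMZ={C,G,T} → {G,T} (+0)
site 0, node AJLMVZ: A={C} ∪ JLMVZ={G,T} → {C,G,T} (+1)
site 1, node JV: J={T} ∪ V={A} → {A,T} (+1)
site 1, node LZ: L={C} ∪ Z={G} → {C,G} (+1)
site 1, node LMZ: LZ={C,G} ∩ M={G} → {G} (+0)
site 1, node JLMVZ: JV={A,T} ∪ LMZ={G} → {A,G,T} (+1)
site 1, node AJLMVZ: A={A} ∩ JLMVZ={A,G,T} → {A} (+0)
site 2, node JV: J={G} ∪ V={C} → {C,G} (+1)
site 2, node LZ: L={G} ∪ Z={T} → {G,T} (+1)
site 2, node LMZ: LZ={G,T} ∩ M={G} → {G} (+0)
site 2, node JLMVZ: JV={C,G} ∩ LMZ={G} → {G} (+0)
site 2, node AJLMVZ: A={A} ∪ JLMVZ={G} → {A,G} (+1)
site 3, node JV: J={A} ∪ V={T} → {A,T} (+1)
site 3, node LZ: L={C} ∪ Z={A} → {A,C} (+1)
site 3, node LMZ: LZ={A,C} ∪ M={G} → {A,C,G} (+1)
site 3, node JLMVZ: JV={A,T} ∩ LMZ={A,C,G} → {A} (+0)
site 3, node AJLMVZ: A={T} ∪ JLMVZ={A} → {A,T} (+1)
site 4, node JV: J={C} ∪ V={A} → {A,C} (+1)
site 4, node LZ: L={G} ∪ Z={T} → {G,T} (+1)
site 4, node LMZ: LZ={G,T} ∩ M={T} → {T} (+0)
site 4, node JLMVZ: JV={A,C} ∪ LMZ={T} → {A,C,T} (+1)
site 4, node AJLMVZ: A={G} ∪ JLMVZ={A,C,T} → {A,C,G,T} (+1)
site 5, node JV: J={G} ∩ V={G} → {G} (+0)
site 5, node LZ: L={T} ∪ Z={A} → {A,T} (+1)
site 5, node LMZ: LZ={A,T} ∪ M={C} → {A,C,T} (+1)
site 5, node JLMVZ: JV={G} ∪ LMZ={A,C,T} → {A,C,G,T} (+1)
site 5, node AJLMVZ: A={A} ∩ JLMVZ={A,C,G,T} → {A} (+0)
per-site changes: [4, 3, 3, 4, 4, 3]; total = 21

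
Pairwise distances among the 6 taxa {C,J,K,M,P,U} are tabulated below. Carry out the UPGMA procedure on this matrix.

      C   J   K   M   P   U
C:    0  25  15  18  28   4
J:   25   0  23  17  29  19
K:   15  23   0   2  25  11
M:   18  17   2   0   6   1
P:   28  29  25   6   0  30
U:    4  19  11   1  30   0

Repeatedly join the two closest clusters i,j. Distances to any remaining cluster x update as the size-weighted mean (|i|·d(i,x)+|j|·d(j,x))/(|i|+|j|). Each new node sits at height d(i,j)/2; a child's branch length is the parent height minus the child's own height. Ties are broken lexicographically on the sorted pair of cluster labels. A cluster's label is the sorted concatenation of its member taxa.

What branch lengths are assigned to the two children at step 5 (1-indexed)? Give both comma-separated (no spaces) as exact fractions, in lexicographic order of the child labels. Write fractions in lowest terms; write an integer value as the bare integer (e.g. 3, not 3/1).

13/10,59/5

step 1: merge (M,U) at d=1; branch lengths M→1/2, U→1/2; new cluster MU
  updated: d(C,MU)=11, d(J,MU)=18, d(K,MU)=13/2, d(MU,P)=18
step 2: merge (K,MU) at d=13/2; branch lengths K→13/4, MU→11/4; new cluster KMU
  updated: d(C,KMU)=37/3, d(J,KMU)=59/3, d(KMU,P)=61/3
step 3: merge (C,KMU) at d=37/3; branch lengths C→37/6, KMU→35/12; new cluster CKMU
  updated: d(CKMU,J)=21, d(CKMU,P)=89/4
step 4: merge (CKMU,J) at d=21; branch lengths CKMU→13/3, J→21/2; new cluster CJKMU
  updated: d(CJKMU,P)=118/5
step 5: merge (CJKMU,P) at d=118/5; branch lengths CJKMU→13/10, P→59/5; new cluster CJKMPU
final tree: (((C:37/6,(K:13/4,(M:1/2,U:1/2):11/4):35/12):13/3,J:21/2):13/10,P:59/5)
total length: 2641/60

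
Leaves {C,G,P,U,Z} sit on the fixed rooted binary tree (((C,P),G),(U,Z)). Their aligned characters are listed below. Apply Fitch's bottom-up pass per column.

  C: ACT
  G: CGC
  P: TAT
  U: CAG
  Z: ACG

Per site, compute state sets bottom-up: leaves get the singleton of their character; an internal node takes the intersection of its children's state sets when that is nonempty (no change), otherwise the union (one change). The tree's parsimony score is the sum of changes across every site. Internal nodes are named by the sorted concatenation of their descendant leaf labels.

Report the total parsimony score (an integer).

8

CP@0: {A} ∪ {T} = {A,T} (union, +1)
CGP@0: {A,T} ∪ {C} = {A,C,T} (union, +1)
UZ@0: {C} ∪ {A} = {A,C} (union, +1)
CGPUZ@0: {A,C,T} ∩ {A,C} = {A,C} (intersection, +0)
CP@1: {C} ∪ {A} = {A,C} (union, +1)
CGP@1: {A,C} ∪ {G} = {A,C,G} (union, +1)
UZ@1: {A} ∪ {C} = {A,C} (union, +1)
CGPUZ@1: {A,C,G} ∩ {A,C} = {A,C} (intersection, +0)
CP@2: {T} ∩ {T} = {T} (intersection, +0)
CGP@2: {T} ∪ {C} = {C,T} (union, +1)
UZ@2: {G} ∩ {G} = {G} (intersection, +0)
CGPUZ@2: {C,T} ∪ {G} = {C,G,T} (union, +1)
per-site changes: [3, 3, 2]; total = 8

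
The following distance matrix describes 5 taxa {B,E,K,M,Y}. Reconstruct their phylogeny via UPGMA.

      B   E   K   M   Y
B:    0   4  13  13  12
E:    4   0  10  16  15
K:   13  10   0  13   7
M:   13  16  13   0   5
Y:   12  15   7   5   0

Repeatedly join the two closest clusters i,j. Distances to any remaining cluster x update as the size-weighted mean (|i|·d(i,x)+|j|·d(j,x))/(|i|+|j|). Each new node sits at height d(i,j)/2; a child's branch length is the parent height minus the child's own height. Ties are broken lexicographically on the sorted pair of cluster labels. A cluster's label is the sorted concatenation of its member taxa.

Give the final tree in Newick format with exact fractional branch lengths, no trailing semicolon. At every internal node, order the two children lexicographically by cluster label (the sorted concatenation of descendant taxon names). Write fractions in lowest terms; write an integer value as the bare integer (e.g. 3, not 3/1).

1. join B+E (d=4) ⇒ BE; edges |B|=2, |E|=2
  updated: d(BE,K)=23/2, d(BE,M)=29/2, d(BE,Y)=27/2
2. join M+Y (d=5) ⇒ MY; edges |M|=5/2, |Y|=5/2
  updated: d(BE,MY)=14, d(K,MY)=10
3. join K+MY (d=10) ⇒ KMY; edges |K|=5, |MY|=5/2
  updated: d(BE,KMY)=79/6
4. join BE+KMY (d=79/6) ⇒ BEKMY; edges |BE|=55/12, |KMY|=19/12
final tree: ((B:2,E:2):55/12,(K:5,(M:5/2,Y:5/2):5/2):19/12)
total length: 68/3

((B:2,E:2):55/12,(K:5,(M:5/2,Y:5/2):5/2):19/12)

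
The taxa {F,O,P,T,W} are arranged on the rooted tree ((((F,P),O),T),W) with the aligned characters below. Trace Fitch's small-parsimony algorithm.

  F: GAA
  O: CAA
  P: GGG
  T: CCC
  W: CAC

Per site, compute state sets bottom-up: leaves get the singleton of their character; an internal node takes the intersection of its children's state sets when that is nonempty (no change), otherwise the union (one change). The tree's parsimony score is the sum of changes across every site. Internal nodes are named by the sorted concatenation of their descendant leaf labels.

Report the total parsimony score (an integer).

site 0, node FP: F={G} ∩ P={G} → {G} (+0)
site 0, node FOP: FP={G} ∪ O={C} → {C,G} (+1)
site 0, node FOPT: FOP={C,G} ∩ T={C} → {C} (+0)
site 0, node FOPTW: FOPT={C} ∩ W={C} → {C} (+0)
site 1, node FP: F={A} ∪ P={G} → {A,G} (+1)
site 1, node FOP: FP={A,G} ∩ O={A} → {A} (+0)
site 1, node FOPT: FOP={A} ∪ T={C} → {A,C} (+1)
site 1, node FOPTW: FOPT={A,C} ∩ W={A} → {A} (+0)
site 2, node FP: F={A} ∪ P={G} → {A,G} (+1)
site 2, node FOP: FP={A,G} ∩ O={A} → {A} (+0)
site 2, node FOPT: FOP={A} ∪ T={C} → {A,C} (+1)
site 2, node FOPTW: FOPT={A,C} ∩ W={C} → {C} (+0)
per-site changes: [1, 2, 2]; total = 5

5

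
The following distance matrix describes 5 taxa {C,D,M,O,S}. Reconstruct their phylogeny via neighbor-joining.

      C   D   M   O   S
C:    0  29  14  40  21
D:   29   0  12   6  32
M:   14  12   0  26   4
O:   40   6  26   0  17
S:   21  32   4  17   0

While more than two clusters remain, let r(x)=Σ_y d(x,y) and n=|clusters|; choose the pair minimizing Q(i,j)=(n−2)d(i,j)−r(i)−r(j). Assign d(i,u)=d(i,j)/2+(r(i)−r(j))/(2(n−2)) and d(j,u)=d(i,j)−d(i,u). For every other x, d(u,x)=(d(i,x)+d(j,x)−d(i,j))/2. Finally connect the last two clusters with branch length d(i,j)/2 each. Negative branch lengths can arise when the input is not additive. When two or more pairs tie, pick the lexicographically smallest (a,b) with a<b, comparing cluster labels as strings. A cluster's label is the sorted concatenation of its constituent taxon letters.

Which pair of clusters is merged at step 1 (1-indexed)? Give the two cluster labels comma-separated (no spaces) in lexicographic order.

iteration 1: select D,O (d=6, Q=-150); attach at lengths (4/3, 14/3); label the merged cluster DO
  updated: d(C,DO)=63/2, d(DO,M)=16, d(DO,S)=43/2
iteration 2: select C,DO (d=63/2, Q=-145/2); attach at lengths (121/8, 131/8); label the merged cluster CDO
  updated: d(CDO,M)=-3/4, d(CDO,S)=11/2
iteration 3: select CDO,M (d=-3/4, Q=-35/4); attach at lengths (3/8, -9/8); label the merged cluster CDMO
  updated: d(CDMO,S)=41/8
iteration 4: select CDMO,S (d=41/8); attach at lengths (41/16, 41/16); label the merged cluster CDMOS
final tree: (((C:121/8,(D:4/3,O:14/3):131/8):3/8,M:-9/8):41/16,S:41/16)
total length: 335/8

D,O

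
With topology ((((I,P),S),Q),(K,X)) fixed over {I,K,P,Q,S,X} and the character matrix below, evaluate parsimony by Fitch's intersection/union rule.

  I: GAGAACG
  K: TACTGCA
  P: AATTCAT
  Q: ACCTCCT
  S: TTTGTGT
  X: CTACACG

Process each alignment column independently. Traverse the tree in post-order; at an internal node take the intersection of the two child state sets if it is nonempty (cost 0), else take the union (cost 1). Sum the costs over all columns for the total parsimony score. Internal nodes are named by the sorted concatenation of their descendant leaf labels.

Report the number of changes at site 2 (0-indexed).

[col 0] IP: children I:{G}, P:{A} ∪→ {A,G}; cost 1
[col 0] IPS: children IP:{A,G}, S:{T} ∪→ {A,G,T}; cost 1
[col 0] IPQS: children IPS:{A,G,T}, Q:{A} ∩→ {A}; cost 0
[col 0] KX: children K:{T}, X:{C} ∪→ {C,T}; cost 1
[col 0] IKPQSX: children IPQS:{A}, KX:{C,T} ∪→ {A,C,T}; cost 1
[col 1] IP: children I:{A}, P:{A} ∩→ {A}; cost 0
[col 1] IPS: children IP:{A}, S:{T} ∪→ {A,T}; cost 1
[col 1] IPQS: children IPS:{A,T}, Q:{C} ∪→ {A,C,T}; cost 1
[col 1] KX: children K:{A}, X:{T} ∪→ {A,T}; cost 1
[col 1] IKPQSX: children IPQS:{A,C,T}, KX:{A,T} ∩→ {A,T}; cost 0
[col 2] IP: children I:{G}, P:{T} ∪→ {G,T}; cost 1
[col 2] IPS: children IP:{G,T}, S:{T} ∩→ {T}; cost 0
[col 2] IPQS: children IPS:{T}, Q:{C} ∪→ {C,T}; cost 1
[col 2] KX: children K:{C}, X:{A} ∪→ {A,C}; cost 1
[col 2] IKPQSX: children IPQS:{C,T}, KX:{A,C} ∩→ {C}; cost 0
[col 3] IP: children I:{A}, P:{T} ∪→ {A,T}; cost 1
[col 3] IPS: children IP:{A,T}, S:{G} ∪→ {A,G,T}; cost 1
[col 3] IPQS: children IPS:{A,G,T}, Q:{T} ∩→ {T}; cost 0
[col 3] KX: children K:{T}, X:{C} ∪→ {C,T}; cost 1
[col 3] IKPQSX: children IPQS:{T}, KX:{C,T} ∩→ {T}; cost 0
[col 4] IP: children I:{A}, P:{C} ∪→ {A,C}; cost 1
[col 4] IPS: children IP:{A,C}, S:{T} ∪→ {A,C,T}; cost 1
[col 4] IPQS: children IPS:{A,C,T}, Q:{C} ∩→ {C}; cost 0
[col 4] KX: children K:{G}, X:{A} ∪→ {A,G}; cost 1
[col 4] IKPQSX: children IPQS:{C}, KX:{A,G} ∪→ {A,C,G}; cost 1
[col 5] IP: children I:{C}, P:{A} ∪→ {A,C}; cost 1
[col 5] IPS: children IP:{A,C}, S:{G} ∪→ {A,C,G}; cost 1
[col 5] IPQS: children IPS:{A,C,G}, Q:{C} ∩→ {C}; cost 0
[col 5] KX: children K:{C}, X:{C} ∩→ {C}; cost 0
[col 5] IKPQSX: children IPQS:{C}, KX:{C} ∩→ {C}; cost 0
[col 6] IP: children I:{G}, P:{T} ∪→ {G,T}; cost 1
[col 6] IPS: children IP:{G,T}, S:{T} ∩→ {T}; cost 0
[col 6] IPQS: children IPS:{T}, Q:{T} ∩→ {T}; cost 0
[col 6] KX: children K:{A}, X:{G} ∪→ {A,G}; cost 1
[col 6] IKPQSX: children IPQS:{T}, KX:{A,G} ∪→ {A,G,T}; cost 1
per-site changes: [4, 3, 3, 3, 4, 2, 3]; total = 22

3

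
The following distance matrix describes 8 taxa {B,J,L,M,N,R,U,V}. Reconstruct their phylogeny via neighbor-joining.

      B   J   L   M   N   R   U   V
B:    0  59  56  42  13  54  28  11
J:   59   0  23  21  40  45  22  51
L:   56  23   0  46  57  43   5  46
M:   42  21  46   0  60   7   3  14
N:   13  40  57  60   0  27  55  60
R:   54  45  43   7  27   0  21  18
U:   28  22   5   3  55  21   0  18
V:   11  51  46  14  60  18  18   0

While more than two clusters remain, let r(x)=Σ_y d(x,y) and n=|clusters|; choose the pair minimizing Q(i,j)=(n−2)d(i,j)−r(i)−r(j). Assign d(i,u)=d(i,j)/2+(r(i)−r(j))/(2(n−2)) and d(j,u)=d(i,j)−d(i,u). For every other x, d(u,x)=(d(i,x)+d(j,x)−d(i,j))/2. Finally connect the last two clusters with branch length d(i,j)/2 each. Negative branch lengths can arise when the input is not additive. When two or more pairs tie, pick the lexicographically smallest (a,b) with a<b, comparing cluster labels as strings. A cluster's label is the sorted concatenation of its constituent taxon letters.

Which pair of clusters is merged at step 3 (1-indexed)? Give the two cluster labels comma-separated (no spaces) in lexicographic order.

JL,U

step 1: merge (B,N) at d=13, Q=-497; branch lengths B→29/12, N→127/12; new cluster BN
  updated: d(BN,J)=43, d(BN,L)=50, d(BN,M)=89/2, d(BN,R)=34, d(BN,U)=35, d(BN,V)=29
step 2: merge (J,L) at d=23, Q=-303; branch lengths J→107/10, L→123/10; new cluster JL
  updated: d(BN,JL)=35, d(JL,M)=22, d(JL,R)=65/2, d(JL,U)=2, d(JL,V)=37
step 3: merge (JL,U) at d=2, Q=-399/2; branch lengths JL→115/16, U→-83/16; new cluster JLU
  updated: d(BN,JLU)=34, d(JLU,M)=23/2, d(JLU,R)=103/4, d(JLU,V)=53/2
step 4: merge (BN,V) at d=29, Q=-142; branch lengths BN→47/2, V→11/2; new cluster BNV
  updated: d(BNV,JLU)=63/4, d(BNV,M)=59/4, d(BNV,R)=23/2
step 5: merge (BNV,JLU) at d=63/4, Q=-127/2; branch lengths BNV→41/8, JLU→85/8; new cluster BJLNUV
  updated: d(BJLNUV,M)=21/4, d(BJLNUV,R)=43/4
step 6: merge (BJLNUV,M) at d=21/4, Q=-23; branch lengths BJLNUV→9/2, M→3/4; new cluster BJLMNUV
  updated: d(BJLMNUV,R)=25/4
step 7: merge (BJLMNUV,R) at d=25/4; branch lengths BJLMNUV→25/8, R→25/8; new cluster BJLMNRUV
final tree: (((((B:29/12,N:127/12):47/2,V:11/2):41/8,((J:107/10,L:123/10):115/16,U:-83/16):85/8):9/2,M:3/4):25/8,R:25/8)
total length: 377/4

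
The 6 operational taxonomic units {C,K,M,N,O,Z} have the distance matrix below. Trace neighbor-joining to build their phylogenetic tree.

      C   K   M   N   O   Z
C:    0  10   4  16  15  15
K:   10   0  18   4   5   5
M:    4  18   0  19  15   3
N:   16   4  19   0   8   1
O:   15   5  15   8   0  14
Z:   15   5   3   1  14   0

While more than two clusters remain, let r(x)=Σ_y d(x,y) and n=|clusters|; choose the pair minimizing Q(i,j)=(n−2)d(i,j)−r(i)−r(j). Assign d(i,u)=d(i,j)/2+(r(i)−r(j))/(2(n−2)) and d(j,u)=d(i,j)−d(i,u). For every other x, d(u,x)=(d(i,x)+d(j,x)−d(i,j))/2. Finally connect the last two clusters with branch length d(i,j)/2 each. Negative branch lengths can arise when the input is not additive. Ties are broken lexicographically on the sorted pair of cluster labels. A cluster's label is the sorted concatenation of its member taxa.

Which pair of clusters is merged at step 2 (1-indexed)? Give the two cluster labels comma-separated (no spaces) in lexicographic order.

CM,Z

iteration 1: select C,M (d=4, Q=-103); attach at lengths (17/8, 15/8); label the merged cluster CM
  updated: d(CM,K)=12, d(CM,N)=31/2, d(CM,O)=13, d(CM,Z)=7
iteration 2: select CM,Z (d=7, Q=-107/2); attach at lengths (83/12, 1/12); label the merged cluster CMZ
  updated: d(CMZ,K)=5, d(CMZ,N)=19/4, d(CMZ,O)=10
iteration 3: select CMZ,N (d=19/4, Q=-27); attach at lengths (25/8, 13/8); label the merged cluster CMNZ
  updated: d(CMNZ,K)=17/8, d(CMNZ,O)=53/8
iteration 4: select CMNZ,K (d=17/8, Q=-55/4); attach at lengths (15/8, 1/4); label the merged cluster CKMNZ
  updated: d(CKMNZ,O)=19/4
iteration 5: select CKMNZ,O (d=19/4); attach at lengths (19/8, 19/8); label the merged cluster CKMNOZ
final tree: (((((C:17/8,M:15/8):83/12,Z:1/12):25/8,N:13/8):15/8,K:1/4):19/8,O:19/8)
total length: 181/8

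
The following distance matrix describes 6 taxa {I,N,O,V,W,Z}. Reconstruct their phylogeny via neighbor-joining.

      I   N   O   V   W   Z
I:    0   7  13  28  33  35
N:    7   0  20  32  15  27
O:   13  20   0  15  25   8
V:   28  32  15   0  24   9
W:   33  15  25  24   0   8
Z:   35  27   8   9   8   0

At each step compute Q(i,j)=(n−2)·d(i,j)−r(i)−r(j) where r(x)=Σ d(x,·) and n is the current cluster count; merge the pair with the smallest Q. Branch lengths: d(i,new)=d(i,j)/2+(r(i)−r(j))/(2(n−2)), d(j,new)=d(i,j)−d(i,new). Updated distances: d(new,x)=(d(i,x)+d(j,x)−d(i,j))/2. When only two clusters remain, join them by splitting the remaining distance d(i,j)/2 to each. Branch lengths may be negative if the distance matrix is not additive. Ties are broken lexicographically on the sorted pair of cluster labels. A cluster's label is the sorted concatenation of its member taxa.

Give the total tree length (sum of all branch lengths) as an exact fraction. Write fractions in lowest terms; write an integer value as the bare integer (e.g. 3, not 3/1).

1. join I+N (d=7, Q=-189) ⇒ IN; edges |I|=43/8, |N|=13/8
  updated: d(IN,O)=13, d(IN,V)=53/2, d(IN,W)=41/2, d(IN,Z)=55/2
2. join IN+O (d=13, Q=-219/2) ⇒ INO; edges |IN|=131/12, |O|=25/12
  updated: d(INO,V)=57/4, d(INO,W)=65/4, d(INO,Z)=45/4
3. join INO+V (d=57/4, Q=-121/2) ⇒ INOV; edges |INO|=23/4, |V|=17/2
  updated: d(INOV,W)=13, d(INOV,Z)=3
4. join INOV+W (d=13, Q=-24) ⇒ INOVW; edges |INOV|=4, |W|=9
  updated: d(INOVW,Z)=-1
5. join INOVW+Z (d=-1) ⇒ INOVWZ; edges |INOVW|=-1/2, |Z|=-1/2
final tree: (((((I:43/8,N:13/8):131/12,O:25/12):23/4,V:17/2):4,W:9):-1/2,Z:-1/2)
total length: 185/4

185/4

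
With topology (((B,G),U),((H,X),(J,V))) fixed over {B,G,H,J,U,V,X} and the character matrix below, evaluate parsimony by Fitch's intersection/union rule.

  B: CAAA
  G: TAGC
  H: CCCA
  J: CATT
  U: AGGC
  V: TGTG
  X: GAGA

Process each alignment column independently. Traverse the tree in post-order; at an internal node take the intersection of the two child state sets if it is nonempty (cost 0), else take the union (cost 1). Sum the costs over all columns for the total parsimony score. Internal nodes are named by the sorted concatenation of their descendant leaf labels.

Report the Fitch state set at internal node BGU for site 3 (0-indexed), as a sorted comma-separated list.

[col 0] BG: children B:{C}, G:{T} ∪→ {C,T}; cost 1
[col 0] BGU: children BG:{C,T}, U:{A} ∪→ {A,C,T}; cost 1
[col 0] HX: children H:{C}, X:{G} ∪→ {C,G}; cost 1
[col 0] JV: children J:{C}, V:{T} ∪→ {C,T}; cost 1
[col 0] HJVX: children HX:{C,G}, JV:{C,T} ∩→ {C}; cost 0
[col 0] BGHJUVX: children BGU:{A,C,T}, HJVX:{C} ∩→ {C}; cost 0
[col 1] BG: children B:{A}, G:{A} ∩→ {A}; cost 0
[col 1] BGU: children BG:{A}, U:{G} ∪→ {A,G}; cost 1
[col 1] HX: children H:{C}, X:{A} ∪→ {A,C}; cost 1
[col 1] JV: children J:{A}, V:{G} ∪→ {A,G}; cost 1
[col 1] HJVX: children HX:{A,C}, JV:{A,G} ∩→ {A}; cost 0
[col 1] BGHJUVX: children BGU:{A,G}, HJVX:{A} ∩→ {A}; cost 0
[col 2] BG: children B:{A}, G:{G} ∪→ {A,G}; cost 1
[col 2] BGU: children BG:{A,G}, U:{G} ∩→ {G}; cost 0
[col 2] HX: children H:{C}, X:{G} ∪→ {C,G}; cost 1
[col 2] JV: children J:{T}, V:{T} ∩→ {T}; cost 0
[col 2] HJVX: children HX:{C,G}, JV:{T} ∪→ {C,G,T}; cost 1
[col 2] BGHJUVX: children BGU:{G}, HJVX:{C,G,T} ∩→ {G}; cost 0
[col 3] BG: children B:{A}, G:{C} ∪→ {A,C}; cost 1
[col 3] BGU: children BG:{A,C}, U:{C} ∩→ {C}; cost 0
[col 3] HX: children H:{A}, X:{A} ∩→ {A}; cost 0
[col 3] JV: children J:{T}, V:{G} ∪→ {G,T}; cost 1
[col 3] HJVX: children HX:{A}, JV:{G,T} ∪→ {A,G,T}; cost 1
[col 3] BGHJUVX: children BGU:{C}, HJVX:{A,G,T} ∪→ {A,C,G,T}; cost 1
per-site changes: [4, 3, 3, 4]; total = 14

C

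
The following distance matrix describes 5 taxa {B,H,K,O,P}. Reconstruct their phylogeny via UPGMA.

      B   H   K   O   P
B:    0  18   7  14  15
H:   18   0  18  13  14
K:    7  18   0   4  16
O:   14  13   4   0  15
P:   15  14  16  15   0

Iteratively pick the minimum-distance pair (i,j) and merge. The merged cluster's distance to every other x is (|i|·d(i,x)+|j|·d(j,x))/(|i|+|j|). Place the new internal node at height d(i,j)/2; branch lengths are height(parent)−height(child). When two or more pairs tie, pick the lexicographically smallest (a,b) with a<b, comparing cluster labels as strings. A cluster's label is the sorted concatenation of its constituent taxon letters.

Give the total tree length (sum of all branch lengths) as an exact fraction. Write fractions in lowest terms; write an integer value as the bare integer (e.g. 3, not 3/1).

iteration 1: select K,O (d=4); attach at lengths (2, 2); label the merged cluster KO
  updated: d(B,KO)=21/2, d(H,KO)=31/2, d(KO,P)=31/2
iteration 2: select B,KO (d=21/2); attach at lengths (21/4, 13/4); label the merged cluster BKO
  updated: d(BKO,H)=49/3, d(BKO,P)=46/3
iteration 3: select H,P (d=14); attach at lengths (7, 7); label the merged cluster HP
  updated: d(BKO,HP)=95/6
iteration 4: select BKO,HP (d=95/6); attach at lengths (8/3, 11/12); label the merged cluster BHKOP
final tree: ((B:21/4,(K:2,O:2):13/4):8/3,(H:7,P:7):11/12)
total length: 361/12

361/12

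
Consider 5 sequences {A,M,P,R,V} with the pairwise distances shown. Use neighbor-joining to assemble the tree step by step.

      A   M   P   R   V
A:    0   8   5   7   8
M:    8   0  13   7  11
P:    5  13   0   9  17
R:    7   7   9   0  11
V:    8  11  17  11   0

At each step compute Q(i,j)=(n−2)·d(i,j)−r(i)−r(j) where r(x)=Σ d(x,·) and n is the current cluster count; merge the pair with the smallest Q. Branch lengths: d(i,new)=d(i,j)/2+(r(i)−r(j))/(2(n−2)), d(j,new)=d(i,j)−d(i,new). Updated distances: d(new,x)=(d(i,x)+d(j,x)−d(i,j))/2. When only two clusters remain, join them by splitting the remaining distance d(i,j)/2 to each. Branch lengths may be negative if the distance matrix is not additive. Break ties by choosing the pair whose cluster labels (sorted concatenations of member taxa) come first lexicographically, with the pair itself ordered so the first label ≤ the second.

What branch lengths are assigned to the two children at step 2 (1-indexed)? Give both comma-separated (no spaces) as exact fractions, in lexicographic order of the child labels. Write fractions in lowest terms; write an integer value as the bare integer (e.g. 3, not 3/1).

iteration 1: select A,P (d=5, Q=-57); attach at lengths (-1/6, 31/6); label the merged cluster AP
  updated: d(AP,M)=8, d(AP,R)=11/2, d(AP,V)=10
iteration 2: select AP,R (d=11/2, Q=-36); attach at lengths (11/4, 11/4); label the merged cluster APR
  updated: d(APR,M)=19/4, d(APR,V)=31/4
iteration 3: select APR,M (d=19/4, Q=-47/2); attach at lengths (3/4, 4); label the merged cluster AMPR
  updated: d(AMPR,V)=7
iteration 4: select AMPR,V (d=7); attach at lengths (7/2, 7/2); label the merged cluster AMPRV
final tree: ((((A:-1/6,P:31/6):11/4,R:11/4):3/4,M:4):7/2,V:7/2)
total length: 89/4

11/4,11/4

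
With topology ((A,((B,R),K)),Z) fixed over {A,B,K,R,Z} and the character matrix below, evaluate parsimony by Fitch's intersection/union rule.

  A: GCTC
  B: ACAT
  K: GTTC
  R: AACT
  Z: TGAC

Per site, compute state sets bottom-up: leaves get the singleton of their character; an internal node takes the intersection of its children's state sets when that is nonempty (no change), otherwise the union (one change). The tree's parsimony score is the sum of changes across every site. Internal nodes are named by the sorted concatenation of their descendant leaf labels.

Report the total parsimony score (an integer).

site 0, node BR: B={A} ∩ R={A} → {A} (+0)
site 0, node BKR: BR={A} ∪ K={G} → {A,G} (+1)
site 0, node ABKR: A={G} ∩ BKR={A,G} → {G} (+0)
site 0, node ABKRZ: ABKR={G} ∪ Z={T} → {G,T} (+1)
site 1, node BR: B={C} ∪ R={A} → {A,C} (+1)
site 1, node BKR: BR={A,C} ∪ K={T} → {A,C,T} (+1)
site 1, node ABKR: A={C} ∩ BKR={A,C,T} → {C} (+0)
site 1, node ABKRZ: ABKR={C} ∪ Z={G} → {C,G} (+1)
site 2, node BR: B={A} ∪ R={C} → {A,C} (+1)
site 2, node BKR: BR={A,C} ∪ K={T} → {A,C,T} (+1)
site 2, node ABKR: A={T} ∩ BKR={A,C,T} → {T} (+0)
site 2, node ABKRZ: ABKR={T} ∪ Z={A} → {A,T} (+1)
site 3, node BR: B={T} ∩ R={T} → {T} (+0)
site 3, node BKR: BR={T} ∪ K={C} → {C,T} (+1)
site 3, node ABKR: A={C} ∩ BKR={C,T} → {C} (+0)
site 3, node ABKRZ: ABKR={C} ∩ Z={C} → {C} (+0)
per-site changes: [2, 3, 3, 1]; total = 9

9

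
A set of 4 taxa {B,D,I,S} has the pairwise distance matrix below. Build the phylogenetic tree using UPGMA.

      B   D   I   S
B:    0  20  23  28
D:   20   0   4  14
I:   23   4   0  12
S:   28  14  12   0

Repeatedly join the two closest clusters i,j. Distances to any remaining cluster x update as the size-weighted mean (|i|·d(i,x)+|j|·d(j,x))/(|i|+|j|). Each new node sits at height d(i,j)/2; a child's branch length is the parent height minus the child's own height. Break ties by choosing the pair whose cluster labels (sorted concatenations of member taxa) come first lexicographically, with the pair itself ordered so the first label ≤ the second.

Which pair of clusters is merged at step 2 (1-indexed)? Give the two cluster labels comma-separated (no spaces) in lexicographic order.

iteration 1: select D,I (d=4); attach at lengths (2, 2); label the merged cluster DI
  updated: d(B,DI)=43/2, d(DI,S)=13
iteration 2: select DI,S (d=13); attach at lengths (9/2, 13/2); label the merged cluster DIS
  updated: d(B,DIS)=71/3
iteration 3: select B,DIS (d=71/3); attach at lengths (71/6, 16/3); label the merged cluster BDIS
final tree: (B:71/6,((D:2,I:2):9/2,S:13/2):16/3)
total length: 193/6

DI,S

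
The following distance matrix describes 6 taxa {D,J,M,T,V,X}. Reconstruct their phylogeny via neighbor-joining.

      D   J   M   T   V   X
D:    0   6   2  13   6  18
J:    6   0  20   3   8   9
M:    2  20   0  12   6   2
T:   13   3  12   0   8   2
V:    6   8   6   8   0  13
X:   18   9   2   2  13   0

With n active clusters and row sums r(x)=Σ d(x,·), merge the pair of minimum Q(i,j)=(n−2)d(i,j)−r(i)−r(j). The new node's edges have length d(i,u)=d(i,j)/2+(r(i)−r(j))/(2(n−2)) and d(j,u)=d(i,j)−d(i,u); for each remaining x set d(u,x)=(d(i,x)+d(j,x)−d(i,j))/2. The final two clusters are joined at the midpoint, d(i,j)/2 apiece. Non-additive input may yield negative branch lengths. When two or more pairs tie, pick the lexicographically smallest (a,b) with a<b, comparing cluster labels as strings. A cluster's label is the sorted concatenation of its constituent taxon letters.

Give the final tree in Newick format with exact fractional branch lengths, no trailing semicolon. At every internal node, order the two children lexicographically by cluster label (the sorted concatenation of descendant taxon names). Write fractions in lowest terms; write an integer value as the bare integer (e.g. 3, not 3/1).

(((((D:11/8,M:5/8):37/12,V:23/12):75/16,J:45/16):35/16,T:-13/16):45/32,X:45/32)

iteration 1: select D,M (d=2, Q=-79); attach at lengths (11/8, 5/8); label the merged cluster DM
  updated: d(DM,J)=12, d(DM,T)=23/2, d(DM,V)=5, d(DM,X)=9
iteration 2: select DM,V (d=5, Q=-113/2); attach at lengths (37/12, 23/12); label the merged cluster DMV
  updated: d(DMV,J)=15/2, d(DMV,T)=29/4, d(DMV,X)=17/2
iteration 3: select DMV,J (d=15/2, Q=-111/4); attach at lengths (75/16, 45/16); label the merged cluster DJMV
  updated: d(DJMV,T)=11/8, d(DJMV,X)=5
iteration 4: select DJMV,T (d=11/8, Q=-67/8); attach at lengths (35/16, -13/16); label the merged cluster DJMTV
  updated: d(DJMTV,X)=45/16
iteration 5: select DJMTV,X (d=45/16); attach at lengths (45/32, 45/32); label the merged cluster DJMTVX
final tree: (((((D:11/8,M:5/8):37/12,V:23/12):75/16,J:45/16):35/16,T:-13/16):45/32,X:45/32)
total length: 299/16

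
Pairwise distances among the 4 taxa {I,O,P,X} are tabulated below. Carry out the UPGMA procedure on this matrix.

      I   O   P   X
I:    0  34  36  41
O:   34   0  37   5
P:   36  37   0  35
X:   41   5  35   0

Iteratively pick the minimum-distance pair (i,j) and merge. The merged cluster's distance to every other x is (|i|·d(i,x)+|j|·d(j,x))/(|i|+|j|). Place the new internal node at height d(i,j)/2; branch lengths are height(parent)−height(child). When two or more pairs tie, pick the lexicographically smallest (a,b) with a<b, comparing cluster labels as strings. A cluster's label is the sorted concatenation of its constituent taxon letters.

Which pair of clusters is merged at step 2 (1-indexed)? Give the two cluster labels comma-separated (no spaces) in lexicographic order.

iteration 1: select O,X (d=5); attach at lengths (5/2, 5/2); label the merged cluster OX
  updated: d(I,OX)=75/2, d(OX,P)=36
iteration 2: select I,P (d=36); attach at lengths (18, 18); label the merged cluster IP
  updated: d(IP,OX)=147/4
iteration 3: select IP,OX (d=147/4); attach at lengths (3/8, 127/8); label the merged cluster IOPX
final tree: ((I:18,P:18):3/8,(O:5/2,X:5/2):127/8)
total length: 229/4

I,P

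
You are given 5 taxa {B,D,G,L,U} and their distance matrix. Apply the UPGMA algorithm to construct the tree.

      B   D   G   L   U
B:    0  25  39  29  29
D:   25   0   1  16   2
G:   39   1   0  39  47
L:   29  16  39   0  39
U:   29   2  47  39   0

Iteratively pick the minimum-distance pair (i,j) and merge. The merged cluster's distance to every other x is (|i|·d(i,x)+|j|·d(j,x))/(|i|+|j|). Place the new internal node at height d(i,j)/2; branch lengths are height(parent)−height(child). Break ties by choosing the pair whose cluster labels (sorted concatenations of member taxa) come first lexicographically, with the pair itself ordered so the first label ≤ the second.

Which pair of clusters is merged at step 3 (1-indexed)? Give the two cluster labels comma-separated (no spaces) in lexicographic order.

B,L

step 1: merge (D,G) at d=1; branch lengths D→1/2, G→1/2; new cluster DG
  updated: d(B,DG)=32, d(DG,L)=55/2, d(DG,U)=49/2
step 2: merge (DG,U) at d=49/2; branch lengths DG→47/4, U→49/4; new cluster DGU
  updated: d(B,DGU)=31, d(DGU,L)=94/3
step 3: merge (B,L) at d=29; branch lengths B→29/2, L→29/2; new cluster BL
  updated: d(BL,DGU)=187/6
step 4: merge (BL,DGU) at d=187/6; branch lengths BL→13/12, DGU→10/3; new cluster BDGLU
final tree: ((B:29/2,L:29/2):13/12,((D:1/2,G:1/2):47/4,U:49/4):10/3)
total length: 701/12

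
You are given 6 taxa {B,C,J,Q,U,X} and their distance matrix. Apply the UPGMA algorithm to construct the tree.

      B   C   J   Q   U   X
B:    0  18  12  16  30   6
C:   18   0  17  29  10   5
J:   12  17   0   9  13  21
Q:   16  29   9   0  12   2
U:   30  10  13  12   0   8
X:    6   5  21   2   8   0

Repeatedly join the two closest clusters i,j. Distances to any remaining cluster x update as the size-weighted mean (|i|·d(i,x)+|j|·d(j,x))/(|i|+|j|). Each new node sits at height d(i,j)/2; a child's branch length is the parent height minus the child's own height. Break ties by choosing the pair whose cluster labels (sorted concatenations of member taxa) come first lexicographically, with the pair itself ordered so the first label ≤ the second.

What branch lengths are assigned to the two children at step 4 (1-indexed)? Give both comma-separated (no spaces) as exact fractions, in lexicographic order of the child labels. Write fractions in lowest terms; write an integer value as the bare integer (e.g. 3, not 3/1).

3/2,7

step 1: merge (Q,X) at d=2; branch lengths Q→1, X→1; new cluster QX
  updated: d(B,QX)=11, d(C,QX)=17, d(J,QX)=15, d(QX,U)=10
step 2: merge (C,U) at d=10; branch lengths C→5, U→5; new cluster CU
  updated: d(B,CU)=24, d(CU,J)=15, d(CU,QX)=27/2
step 3: merge (B,QX) at d=11; branch lengths B→11/2, QX→9/2; new cluster BQX
  updated: d(BQX,CU)=17, d(BQX,J)=14
step 4: merge (BQX,J) at d=14; branch lengths BQX→3/2, J→7; new cluster BJQX
  updated: d(BJQX,CU)=33/2
step 5: merge (BJQX,CU) at d=33/2; branch lengths BJQX→5/4, CU→13/4; new cluster BCJQUX
final tree: (((B:11/2,(Q:1,X:1):9/2):3/2,J:7):5/4,(C:5,U:5):13/4)
total length: 35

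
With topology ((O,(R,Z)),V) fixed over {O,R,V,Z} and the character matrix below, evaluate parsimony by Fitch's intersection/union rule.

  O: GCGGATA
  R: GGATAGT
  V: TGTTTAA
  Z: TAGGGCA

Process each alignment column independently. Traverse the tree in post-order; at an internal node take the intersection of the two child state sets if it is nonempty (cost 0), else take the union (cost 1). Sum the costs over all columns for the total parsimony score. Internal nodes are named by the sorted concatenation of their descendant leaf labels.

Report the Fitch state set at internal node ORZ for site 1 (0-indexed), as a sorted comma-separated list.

A,C,G

site 0, node RZ: R={G} ∪ Z={T} → {G,T} (+1)
site 0, node ORZ: O={G} ∩ RZ={G,T} → {G} (+0)
site 0, node ORVZ: ORZ={G} ∪ V={T} → {G,T} (+1)
site 1, node RZ: R={G} ∪ Z={A} → {A,G} (+1)
site 1, node ORZ: O={C} ∪ RZ={A,G} → {A,C,G} (+1)
site 1, node ORVZ: ORZ={A,C,G} ∩ V={G} → {G} (+0)
site 2, node RZ: R={A} ∪ Z={G} → {A,G} (+1)
site 2, node ORZ: O={G} ∩ RZ={A,G} → {G} (+0)
site 2, node ORVZ: ORZ={G} ∪ V={T} → {G,T} (+1)
site 3, node RZ: R={T} ∪ Z={G} → {G,T} (+1)
site 3, node ORZ: O={G} ∩ RZ={G,T} → {G} (+0)
site 3, node ORVZ: ORZ={G} ∪ V={T} → {G,T} (+1)
site 4, node RZ: R={A} ∪ Z={G} → {A,G} (+1)
site 4, node ORZ: O={A} ∩ RZ={A,G} → {A} (+0)
site 4, node ORVZ: ORZ={A} ∪ V={T} → {A,T} (+1)
site 5, node RZ: R={G} ∪ Z={C} → {C,G} (+1)
site 5, node ORZ: O={T} ∪ RZ={C,G} → {C,G,T} (+1)
site 5, node ORVZ: ORZ={C,G,T} ∪ V={A} → {A,C,G,T} (+1)
site 6, node RZ: R={T} ∪ Z={A} → {A,T} (+1)
site 6, node ORZ: O={A} ∩ RZ={A,T} → {A} (+0)
site 6, node ORVZ: ORZ={A} ∩ V={A} → {A} (+0)
per-site changes: [2, 2, 2, 2, 2, 3, 1]; total = 14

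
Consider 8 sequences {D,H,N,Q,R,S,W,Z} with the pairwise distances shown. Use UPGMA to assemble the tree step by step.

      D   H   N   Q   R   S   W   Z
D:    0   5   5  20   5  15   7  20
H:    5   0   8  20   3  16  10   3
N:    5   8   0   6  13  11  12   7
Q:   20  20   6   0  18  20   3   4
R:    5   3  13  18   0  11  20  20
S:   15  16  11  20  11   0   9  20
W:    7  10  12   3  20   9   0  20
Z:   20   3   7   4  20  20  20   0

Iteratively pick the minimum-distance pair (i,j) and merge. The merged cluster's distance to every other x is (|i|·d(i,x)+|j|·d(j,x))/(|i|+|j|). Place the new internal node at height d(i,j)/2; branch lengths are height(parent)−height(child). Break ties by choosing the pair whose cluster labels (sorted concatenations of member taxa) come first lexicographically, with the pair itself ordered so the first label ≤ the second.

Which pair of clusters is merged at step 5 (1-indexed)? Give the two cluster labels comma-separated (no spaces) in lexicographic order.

1. join H+R (d=3) ⇒ HR; edges |H|=3/2, |R|=3/2
  updated: d(D,HR)=5, d(HR,N)=21/2, d(HR,Q)=19, d(HR,S)=27/2, d(HR,W)=15, d(HR,Z)=23/2
2. join Q+W (d=3) ⇒ QW; edges |Q|=3/2, |W|=3/2
  updated: d(D,QW)=27/2, d(HR,QW)=17, d(N,QW)=9, d(QW,S)=29/2, d(QW,Z)=12
3. join D+HR (d=5) ⇒ DHR; edges |D|=5/2, |HR|=1
  updated: d(DHR,N)=26/3, d(DHR,QW)=95/6, d(DHR,S)=14, d(DHR,Z)=43/3
4. join N+Z (d=7) ⇒ NZ; edges |N|=7/2, |Z|=7/2
  updated: d(DHR,NZ)=23/2, d(NZ,QW)=21/2, d(NZ,S)=31/2
5. join NZ+QW (d=21/2) ⇒ NQWZ; edges |NZ|=7/4, |QW|=15/4
  updated: d(DHR,NQWZ)=41/3, d(NQWZ,S)=15
6. join DHR+NQWZ (d=41/3) ⇒ DHNQRWZ; edges |DHR|=13/3, |NQWZ|=19/12
  updated: d(DHNQRWZ,S)=102/7
7. join DHNQRWZ+S (d=102/7) ⇒ DHNQRSWZ; edges |DHNQRWZ|=19/42, |S|=51/7
final tree: (((D:5/2,(H:3/2,R:3/2):1):13/3,((N:7/2,Z:7/2):7/4,(Q:3/2,W:3/2):15/4):19/12):19/42,S:51/7)
total length: 2995/84

NZ,QW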